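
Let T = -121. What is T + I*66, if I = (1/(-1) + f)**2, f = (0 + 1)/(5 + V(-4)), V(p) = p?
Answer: -121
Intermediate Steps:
f = 1 (f = (0 + 1)/(5 - 4) = 1/1 = 1*1 = 1)
I = 0 (I = (1/(-1) + 1)**2 = (-1 + 1)**2 = 0**2 = 0)
T + I*66 = -121 + 0*66 = -121 + 0 = -121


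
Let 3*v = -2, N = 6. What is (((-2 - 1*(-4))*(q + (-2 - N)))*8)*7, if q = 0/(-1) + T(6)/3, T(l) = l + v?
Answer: -6272/9 ≈ -696.89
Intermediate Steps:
v = -⅔ (v = (⅓)*(-2) = -⅔ ≈ -0.66667)
T(l) = -⅔ + l (T(l) = l - ⅔ = -⅔ + l)
q = 16/9 (q = 0/(-1) + (-⅔ + 6)/3 = 0*(-1) + (16/3)*(⅓) = 0 + 16/9 = 16/9 ≈ 1.7778)
(((-2 - 1*(-4))*(q + (-2 - N)))*8)*7 = (((-2 - 1*(-4))*(16/9 + (-2 - 1*6)))*8)*7 = (((-2 + 4)*(16/9 + (-2 - 6)))*8)*7 = ((2*(16/9 - 8))*8)*7 = ((2*(-56/9))*8)*7 = -112/9*8*7 = -896/9*7 = -6272/9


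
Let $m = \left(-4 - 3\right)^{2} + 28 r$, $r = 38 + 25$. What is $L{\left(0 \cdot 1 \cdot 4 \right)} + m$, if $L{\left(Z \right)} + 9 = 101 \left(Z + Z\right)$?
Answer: $1804$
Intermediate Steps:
$r = 63$
$L{\left(Z \right)} = -9 + 202 Z$ ($L{\left(Z \right)} = -9 + 101 \left(Z + Z\right) = -9 + 101 \cdot 2 Z = -9 + 202 Z$)
$m = 1813$ ($m = \left(-4 - 3\right)^{2} + 28 \cdot 63 = \left(-7\right)^{2} + 1764 = 49 + 1764 = 1813$)
$L{\left(0 \cdot 1 \cdot 4 \right)} + m = \left(-9 + 202 \cdot 0 \cdot 1 \cdot 4\right) + 1813 = \left(-9 + 202 \cdot 0 \cdot 4\right) + 1813 = \left(-9 + 202 \cdot 0\right) + 1813 = \left(-9 + 0\right) + 1813 = -9 + 1813 = 1804$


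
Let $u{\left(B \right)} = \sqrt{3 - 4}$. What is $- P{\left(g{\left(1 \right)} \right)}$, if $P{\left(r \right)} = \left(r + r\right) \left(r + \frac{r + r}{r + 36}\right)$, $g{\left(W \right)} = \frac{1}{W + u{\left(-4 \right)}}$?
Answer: $- \frac{2}{2665} + \frac{2811 i}{2665} \approx -0.00075047 + 1.0548 i$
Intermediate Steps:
$u{\left(B \right)} = i$ ($u{\left(B \right)} = \sqrt{-1} = i$)
$g{\left(W \right)} = \frac{1}{i + W}$ ($g{\left(W \right)} = \frac{1}{W + i} = \frac{1}{i + W}$)
$P{\left(r \right)} = 2 r \left(r + \frac{2 r}{36 + r}\right)$
$- P{\left(g{\left(1 \right)} \right)} = - \frac{2 \left(\frac{1}{i + 1}\right)^{2} \left(38 + \frac{1}{i + 1}\right)}{36 + \frac{1}{i + 1}} = - \frac{2 \left(\frac{1}{1 + i}\right)^{2} \left(38 + \frac{1}{1 + i}\right)}{36 + \frac{1}{1 + i}} = - \frac{2 \left(\frac{1 - i}{2}\right)^{2} \left(38 + \frac{1 - i}{2}\right)}{36 + \frac{1 - i}{2}} = - \frac{2 \frac{\left(1 - i\right)^{2}}{4} \left(38 + \frac{1 - i}{2}\right)}{36 + \frac{1 - i}{2}} = - \frac{\left(1 - i\right)^{2} \left(38 + \frac{1 - i}{2}\right)}{2 \left(36 + \frac{1 - i}{2}\right)}$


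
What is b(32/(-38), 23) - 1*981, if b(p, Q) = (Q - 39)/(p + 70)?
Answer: -644669/657 ≈ -981.23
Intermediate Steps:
b(p, Q) = (-39 + Q)/(70 + p)
b(32/(-38), 23) - 1*981 = (-39 + 23)/(70 + 32/(-38)) - 1*981 = -16/(70 + 32*(-1/38)) - 981 = -16/(70 - 16/19) - 981 = -16/(1314/19) - 981 = (19/1314)*(-16) - 981 = -152/657 - 981 = -644669/657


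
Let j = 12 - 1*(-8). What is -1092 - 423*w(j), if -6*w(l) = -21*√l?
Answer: -1092 - 2961*√5 ≈ -7713.0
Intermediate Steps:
j = 20 (j = 12 + 8 = 20)
w(l) = 7*√l/2 (w(l) = -(-1)*21*√l/6 = -(-7)*√l/2 = 7*√l/2)
-1092 - 423*w(j) = -1092 - 2961*√20/2 = -1092 - 2961*2*√5/2 = -1092 - 2961*√5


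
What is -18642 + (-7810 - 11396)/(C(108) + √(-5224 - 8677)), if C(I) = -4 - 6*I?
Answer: -2723802966/146335 + 6402*I*√13901/146335 ≈ -18613.0 + 5.1581*I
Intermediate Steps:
-18642 + (-7810 - 11396)/(C(108) + √(-5224 - 8677)) = -18642 + (-7810 - 11396)/((-4 - 6*108) + √(-5224 - 8677)) = -18642 - 19206/((-4 - 648) + √(-13901)) = -18642 - 19206/(-652 + I*√13901)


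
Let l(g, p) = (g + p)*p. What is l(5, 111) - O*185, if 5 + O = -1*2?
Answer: 14171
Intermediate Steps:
O = -7 (O = -5 - 1*2 = -5 - 2 = -7)
l(g, p) = p*(g + p)
l(5, 111) - O*185 = 111*(5 + 111) - (-7)*185 = 111*116 - 1*(-1295) = 12876 + 1295 = 14171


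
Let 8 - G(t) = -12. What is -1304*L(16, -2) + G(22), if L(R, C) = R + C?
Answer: -18236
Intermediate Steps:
L(R, C) = C + R
G(t) = 20 (G(t) = 8 - 1*(-12) = 8 + 12 = 20)
-1304*L(16, -2) + G(22) = -1304*(-2 + 16) + 20 = -1304*14 + 20 = -18256 + 20 = -18236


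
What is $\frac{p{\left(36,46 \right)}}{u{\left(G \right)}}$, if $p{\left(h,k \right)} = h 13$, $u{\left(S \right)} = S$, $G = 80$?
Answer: $\frac{117}{20} \approx 5.85$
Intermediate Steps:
$p{\left(h,k \right)} = 13 h$
$\frac{p{\left(36,46 \right)}}{u{\left(G \right)}} = \frac{13 \cdot 36}{80} = 468 \cdot \frac{1}{80} = \frac{117}{20}$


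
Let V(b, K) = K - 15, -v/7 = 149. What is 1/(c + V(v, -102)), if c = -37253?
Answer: -1/37370 ≈ -2.6759e-5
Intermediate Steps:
v = -1043 (v = -7*149 = -1043)
V(b, K) = -15 + K
1/(c + V(v, -102)) = 1/(-37253 + (-15 - 102)) = 1/(-37253 - 117) = 1/(-37370) = -1/37370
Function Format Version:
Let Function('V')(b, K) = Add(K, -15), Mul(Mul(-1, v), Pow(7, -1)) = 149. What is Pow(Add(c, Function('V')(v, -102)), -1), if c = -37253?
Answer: Rational(-1, 37370) ≈ -2.6759e-5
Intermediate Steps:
v = -1043 (v = Mul(-7, 149) = -1043)
Function('V')(b, K) = Add(-15, K)
Pow(Add(c, Function('V')(v, -102)), -1) = Pow(Add(-37253, Add(-15, -102)), -1) = Pow(Add(-37253, -117), -1) = Pow(-37370, -1) = Rational(-1, 37370)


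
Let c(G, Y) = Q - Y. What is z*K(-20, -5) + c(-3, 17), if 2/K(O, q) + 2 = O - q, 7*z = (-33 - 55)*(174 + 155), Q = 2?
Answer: 8017/17 ≈ 471.59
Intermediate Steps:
c(G, Y) = 2 - Y
z = -4136 (z = ((-33 - 55)*(174 + 155))/7 = (-88*329)/7 = (⅐)*(-28952) = -4136)
K(O, q) = 2/(-2 + O - q) (K(O, q) = 2/(-2 + (O - q)) = 2/(-2 + O - q))
z*K(-20, -5) + c(-3, 17) = -(-8272)/(2 - 5 - 1*(-20)) + (2 - 1*17) = -(-8272)/(2 - 5 + 20) + (2 - 17) = -(-8272)/17 - 15 = -4136*(-2/17) - 15 = 8272/17 - 15 = 8017/17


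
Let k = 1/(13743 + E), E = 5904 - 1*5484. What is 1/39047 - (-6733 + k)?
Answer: 3723501551629/553022661 ≈ 6733.0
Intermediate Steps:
E = 420 (E = 5904 - 5484 = 420)
k = 1/14163 (k = 1/(13743 + 420) = 1/14163 ≈ 7.0606e-5)
1/39047 - (-6733 + k) = 1/39047 - (-6733 + 1/14163) = 1/39047 - 1*(-95359478/14163) = 1/39047 + 95359478/14163 = 3723501551629/553022661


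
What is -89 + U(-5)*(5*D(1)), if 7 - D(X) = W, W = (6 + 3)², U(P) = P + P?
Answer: 3611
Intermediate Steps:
U(P) = 2*P
W = 81 (W = 9² = 81)
D(X) = -74 (D(X) = 7 - 1*81 = 7 - 81 = -74)
-89 + U(-5)*(5*D(1)) = -89 + (2*(-5))*(5*(-74)) = -89 - 10*(-370) = -89 + 3700 = 3611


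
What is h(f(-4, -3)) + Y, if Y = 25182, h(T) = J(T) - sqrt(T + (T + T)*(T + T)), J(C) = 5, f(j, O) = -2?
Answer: 25187 - sqrt(14) ≈ 25183.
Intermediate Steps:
h(T) = 5 - sqrt(T + 4*T**2) (h(T) = 5 - sqrt(T + (T + T)*(T + T)) = 5 - sqrt(T + (2*T)*(2*T)) = 5 - sqrt(T + 4*T**2))
h(f(-4, -3)) + Y = (5 - sqrt(-2*(1 + 4*(-2)))) + 25182 = (5 - sqrt(-2*(1 - 8))) + 25182 = (5 - sqrt(-2*(-7))) + 25182 = (5 - sqrt(14)) + 25182 = 25187 - sqrt(14)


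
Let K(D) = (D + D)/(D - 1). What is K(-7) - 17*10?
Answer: -673/4 ≈ -168.25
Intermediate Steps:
K(D) = 2*D/(-1 + D) (K(D) = (2*D)/(-1 + D) = 2*D/(-1 + D))
K(-7) - 17*10 = 2*(-7)/(-1 - 7) - 17*10 = 2*(-7)/(-8) - 170 = 2*(-7)*(-⅛) - 170 = 7/4 - 170 = -673/4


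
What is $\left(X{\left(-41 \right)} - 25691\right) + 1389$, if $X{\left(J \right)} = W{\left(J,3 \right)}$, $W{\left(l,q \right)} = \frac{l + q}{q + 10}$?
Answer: $- \frac{315964}{13} \approx -24305.0$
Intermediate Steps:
$W{\left(l,q \right)} = \frac{l + q}{10 + q}$
$X{\left(J \right)} = \frac{3}{13} + \frac{J}{13}$ ($X{\left(J \right)} = \frac{J + 3}{10 + 3} = \frac{3 + J}{13} = \frac{3}{13} + \frac{J}{13}$)
$\left(X{\left(-41 \right)} - 25691\right) + 1389 = \left(\left(\frac{3}{13} + \frac{1}{13} \left(-41\right)\right) - 25691\right) + 1389 = \left(\left(\frac{3}{13} - \frac{41}{13}\right) - 25691\right) + 1389 = \left(- \frac{38}{13} - 25691\right) + 1389 = - \frac{334021}{13} + 1389 = - \frac{315964}{13}$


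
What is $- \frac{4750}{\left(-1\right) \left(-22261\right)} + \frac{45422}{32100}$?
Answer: $\frac{429332071}{357289050} \approx 1.2016$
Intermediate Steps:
$- \frac{4750}{\left(-1\right) \left(-22261\right)} + \frac{45422}{32100} = - \frac{4750}{22261} + 45422 \cdot \frac{1}{32100} = \left(-4750\right) \frac{1}{22261} + \frac{22711}{16050} = - \frac{4750}{22261} + \frac{22711}{16050} = \frac{429332071}{357289050}$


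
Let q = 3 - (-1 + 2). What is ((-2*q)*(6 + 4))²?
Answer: 1600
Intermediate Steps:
q = 2 (q = 3 - 1*1 = 3 - 1 = 2)
((-2*q)*(6 + 4))² = ((-2*2)*(6 + 4))² = (-4*10)² = (-40)² = 1600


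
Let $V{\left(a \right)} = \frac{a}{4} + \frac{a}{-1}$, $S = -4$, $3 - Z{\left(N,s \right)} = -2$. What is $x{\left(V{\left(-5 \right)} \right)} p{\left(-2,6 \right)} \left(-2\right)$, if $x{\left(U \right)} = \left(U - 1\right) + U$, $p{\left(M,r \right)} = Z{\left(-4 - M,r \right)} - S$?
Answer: $-117$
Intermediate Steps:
$Z{\left(N,s \right)} = 5$ ($Z{\left(N,s \right)} = 3 - -2 = 3 + 2 = 5$)
$V{\left(a \right)} = - \frac{3 a}{4}$ ($V{\left(a \right)} = a \frac{1}{4} + a \left(-1\right) = \frac{a}{4} - a = - \frac{3 a}{4}$)
$p{\left(M,r \right)} = 9$ ($p{\left(M,r \right)} = 5 - -4 = 5 + 4 = 9$)
$x{\left(U \right)} = -1 + 2 U$ ($x{\left(U \right)} = \left(-1 + U\right) + U = -1 + 2 U$)
$x{\left(V{\left(-5 \right)} \right)} p{\left(-2,6 \right)} \left(-2\right) = \left(-1 + 2 \left(\left(- \frac{3}{4}\right) \left(-5\right)\right)\right) 9 \left(-2\right) = \left(-1 + 2 \cdot \frac{15}{4}\right) 9 \left(-2\right) = \left(-1 + \frac{15}{2}\right) 9 \left(-2\right) = \frac{13}{2} \cdot 9 \left(-2\right) = \frac{117}{2} \left(-2\right) = -117$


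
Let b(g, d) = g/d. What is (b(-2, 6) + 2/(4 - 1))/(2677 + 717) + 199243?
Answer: 2028692227/10182 ≈ 1.9924e+5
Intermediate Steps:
(b(-2, 6) + 2/(4 - 1))/(2677 + 717) + 199243 = (-2/6 + 2/(4 - 1))/(2677 + 717) + 199243 = (-2*⅙ + 2/3)/3394 + 199243 = (-⅓ + 2*(⅓))/3394 + 199243 = (-⅓ + ⅔)/3394 + 199243 = (1/3394)*(⅓) + 199243 = 1/10182 + 199243 = 2028692227/10182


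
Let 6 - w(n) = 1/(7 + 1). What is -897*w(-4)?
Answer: -42159/8 ≈ -5269.9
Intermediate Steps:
w(n) = 47/8 (w(n) = 6 - 1/(7 + 1) = 6 - 1/8 = 6 - 1*⅛ = 6 - ⅛ = 47/8)
-897*w(-4) = -897*47/8 = -42159/8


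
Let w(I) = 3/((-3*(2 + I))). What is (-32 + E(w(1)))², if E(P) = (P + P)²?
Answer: 80656/81 ≈ 995.75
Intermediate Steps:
w(I) = 3/(-6 - 3*I)
E(P) = 4*P² (E(P) = (2*P)² = 4*P²)
(-32 + E(w(1)))² = (-32 + 4*(-1/(2 + 1))²)² = (-32 + 4*(-1/3)²)² = (-32 + 4*(-1*⅓)²)² = (-32 + 4*(-⅓)²)² = (-32 + 4*(⅑))² = (-32 + 4/9)² = (-284/9)² = 80656/81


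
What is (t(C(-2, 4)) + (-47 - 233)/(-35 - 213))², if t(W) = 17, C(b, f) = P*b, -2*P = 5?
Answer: 315844/961 ≈ 328.66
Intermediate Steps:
P = -5/2 (P = -½*5 = -5/2 ≈ -2.5000)
C(b, f) = -5*b/2
(t(C(-2, 4)) + (-47 - 233)/(-35 - 213))² = (17 + (-47 - 233)/(-35 - 213))² = (17 - 280/(-248))² = (17 - 280*(-1/248))² = (17 + 35/31)² = (562/31)² = 315844/961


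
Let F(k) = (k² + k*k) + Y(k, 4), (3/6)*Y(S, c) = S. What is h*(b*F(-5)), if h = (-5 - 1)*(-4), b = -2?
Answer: -1920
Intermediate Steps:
Y(S, c) = 2*S
F(k) = 2*k + 2*k² (F(k) = (k² + k*k) + 2*k = (k² + k²) + 2*k = 2*k² + 2*k = 2*k + 2*k²)
h = 24 (h = -6*(-4) = 24)
h*(b*F(-5)) = 24*(-4*(-5)*(1 - 5)) = 24*(-4*(-5)*(-4)) = 24*(-2*40) = 24*(-80) = -1920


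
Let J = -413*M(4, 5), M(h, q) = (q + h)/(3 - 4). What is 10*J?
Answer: 37170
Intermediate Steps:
M(h, q) = -h - q (M(h, q) = (h + q)/(-1) = (h + q)*(-1) = -h - q)
J = 3717 (J = -413*(-1*4 - 1*5) = -413*(-4 - 5) = -413*(-9) = 3717)
10*J = 10*3717 = 37170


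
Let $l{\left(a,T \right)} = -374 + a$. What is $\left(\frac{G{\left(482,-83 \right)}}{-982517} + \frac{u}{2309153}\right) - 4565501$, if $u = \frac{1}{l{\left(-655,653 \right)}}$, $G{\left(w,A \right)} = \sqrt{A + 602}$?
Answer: $- \frac{10848171100241938}{2376118437} - \frac{\sqrt{519}}{982517} \approx -4.5655 \cdot 10^{6}$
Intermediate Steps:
$G{\left(w,A \right)} = \sqrt{602 + A}$
$u = - \frac{1}{1029}$ ($u = \frac{1}{-374 - 655} = \frac{1}{-1029} = - \frac{1}{1029} \approx -0.00097182$)
$\left(\frac{G{\left(482,-83 \right)}}{-982517} + \frac{u}{2309153}\right) - 4565501 = \left(\frac{\sqrt{602 - 83}}{-982517} - \frac{1}{1029 \cdot 2309153}\right) - 4565501 = \left(\sqrt{519} \left(- \frac{1}{982517}\right) - \frac{1}{2376118437}\right) - 4565501 = \left(- \frac{\sqrt{519}}{982517} - \frac{1}{2376118437}\right) - 4565501 = \left(- \frac{1}{2376118437} - \frac{\sqrt{519}}{982517}\right) - 4565501 = - \frac{10848171100241938}{2376118437} - \frac{\sqrt{519}}{982517}$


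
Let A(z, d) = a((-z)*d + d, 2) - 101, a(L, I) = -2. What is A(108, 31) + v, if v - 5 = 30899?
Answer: 30801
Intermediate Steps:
A(z, d) = -103 (A(z, d) = -2 - 101 = -103)
v = 30904 (v = 5 + 30899 = 30904)
A(108, 31) + v = -103 + 30904 = 30801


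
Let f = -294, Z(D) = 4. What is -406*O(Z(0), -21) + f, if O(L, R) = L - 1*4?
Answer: -294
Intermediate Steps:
O(L, R) = -4 + L (O(L, R) = L - 4 = -4 + L)
-406*O(Z(0), -21) + f = -406*(-4 + 4) - 294 = -406*0 - 294 = 0 - 294 = -294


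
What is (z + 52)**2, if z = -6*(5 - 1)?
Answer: 784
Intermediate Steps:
z = -24 (z = -6*4 = -24)
(z + 52)**2 = (-24 + 52)**2 = 28**2 = 784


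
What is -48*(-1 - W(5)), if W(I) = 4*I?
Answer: 1008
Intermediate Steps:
-48*(-1 - W(5)) = -48*(-1 - 4*5) = -48*(-1 - 1*20) = -48*(-1 - 20) = -48*(-21) = 1008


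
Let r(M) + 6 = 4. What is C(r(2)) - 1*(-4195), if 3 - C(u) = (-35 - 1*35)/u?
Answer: 4163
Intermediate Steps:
r(M) = -2 (r(M) = -6 + 4 = -2)
C(u) = 3 + 70/u (C(u) = 3 - (-35 - 1*35)/u = 3 - (-35 - 35)/u = 3 - (-70)/u = 3 + 70/u)
C(r(2)) - 1*(-4195) = (3 + 70/(-2)) - 1*(-4195) = (3 + 70*(-½)) + 4195 = (3 - 35) + 4195 = -32 + 4195 = 4163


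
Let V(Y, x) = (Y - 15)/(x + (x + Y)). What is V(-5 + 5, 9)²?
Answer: 25/36 ≈ 0.69444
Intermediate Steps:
V(Y, x) = (-15 + Y)/(Y + 2*x) (V(Y, x) = (-15 + Y)/(x + (Y + x)) = (-15 + Y)/(Y + 2*x))
V(-5 + 5, 9)² = ((-15 + (-5 + 5))/((-5 + 5) + 2*9))² = ((-15 + 0)/(0 + 18))² = (-15/18)² = ((1/18)*(-15))² = (-⅚)² = 25/36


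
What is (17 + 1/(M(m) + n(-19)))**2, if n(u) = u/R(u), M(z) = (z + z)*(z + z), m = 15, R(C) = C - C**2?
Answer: 93658645369/324036001 ≈ 289.04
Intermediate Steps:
M(z) = 4*z**2 (M(z) = (2*z)*(2*z) = 4*z**2)
n(u) = 1/(1 - u) (n(u) = u/((u*(1 - u))) = u*(1/(u*(1 - u))) = 1/(1 - u))
(17 + 1/(M(m) + n(-19)))**2 = (17 + 1/(4*15**2 - 1/(-1 - 19)))**2 = (17 + 1/(4*225 - 1/(-20)))**2 = (17 + 1/(900 - 1*(-1/20)))**2 = (17 + 1/(900 + 1/20))**2 = (17 + 1/(18001/20))**2 = (17 + 20/18001)**2 = (306037/18001)**2 = 93658645369/324036001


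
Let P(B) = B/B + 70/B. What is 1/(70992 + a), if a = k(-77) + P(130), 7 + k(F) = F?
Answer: 13/921824 ≈ 1.4102e-5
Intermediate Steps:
P(B) = 1 + 70/B
k(F) = -7 + F
a = -1072/13 (a = (-7 - 77) + (70 + 130)/130 = -84 + (1/130)*200 = -84 + 20/13 = -1072/13 ≈ -82.462)
1/(70992 + a) = 1/(70992 - 1072/13) = 1/(921824/13) = 13/921824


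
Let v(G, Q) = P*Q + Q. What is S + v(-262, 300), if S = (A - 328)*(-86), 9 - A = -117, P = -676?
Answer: -185128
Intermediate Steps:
A = 126 (A = 9 - 1*(-117) = 9 + 117 = 126)
v(G, Q) = -675*Q (v(G, Q) = -676*Q + Q = -675*Q)
S = 17372 (S = (126 - 328)*(-86) = -202*(-86) = 17372)
S + v(-262, 300) = 17372 - 675*300 = 17372 - 202500 = -185128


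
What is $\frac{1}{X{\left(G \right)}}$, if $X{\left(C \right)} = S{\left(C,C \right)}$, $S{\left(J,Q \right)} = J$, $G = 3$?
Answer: $\frac{1}{3} \approx 0.33333$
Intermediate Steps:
$X{\left(C \right)} = C$
$\frac{1}{X{\left(G \right)}} = \frac{1}{3}$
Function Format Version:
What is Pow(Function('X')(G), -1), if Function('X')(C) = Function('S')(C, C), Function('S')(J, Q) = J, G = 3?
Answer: Rational(1, 3) ≈ 0.33333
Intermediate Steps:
Function('X')(C) = C
Pow(Function('X')(G), -1) = Pow(3, -1) = Rational(1, 3)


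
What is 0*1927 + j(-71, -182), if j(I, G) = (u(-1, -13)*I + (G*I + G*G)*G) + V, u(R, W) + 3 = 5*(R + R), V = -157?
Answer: -8379606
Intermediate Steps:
u(R, W) = -3 + 10*R (u(R, W) = -3 + 5*(R + R) = -3 + 5*(2*R) = -3 + 10*R)
j(I, G) = -157 - 13*I + G*(G**2 + G*I) (j(I, G) = ((-3 + 10*(-1))*I + (G*I + G*G)*G) - 157 = ((-3 - 10)*I + (G*I + G**2)*G) - 157 = (-13*I + (G**2 + G*I)*G) - 157 = (-13*I + G*(G**2 + G*I)) - 157 = -157 - 13*I + G*(G**2 + G*I))
0*1927 + j(-71, -182) = 0*1927 + (-157 + (-182)**3 - 13*(-71) - 71*(-182)**2) = 0 + (-157 - 6028568 + 923 - 71*33124) = 0 + (-157 - 6028568 + 923 - 2351804) = 0 - 8379606 = -8379606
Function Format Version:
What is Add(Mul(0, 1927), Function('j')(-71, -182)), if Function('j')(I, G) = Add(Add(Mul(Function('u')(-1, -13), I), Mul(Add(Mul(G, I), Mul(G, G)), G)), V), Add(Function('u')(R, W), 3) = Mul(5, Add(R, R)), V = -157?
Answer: -8379606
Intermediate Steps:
Function('u')(R, W) = Add(-3, Mul(10, R)) (Function('u')(R, W) = Add(-3, Mul(5, Add(R, R))) = Add(-3, Mul(5, Mul(2, R))) = Add(-3, Mul(10, R)))
Function('j')(I, G) = Add(-157, Mul(-13, I), Mul(G, Add(Pow(G, 2), Mul(G, I)))) (Function('j')(I, G) = Add(Add(Mul(Add(-3, Mul(10, -1)), I), Mul(Add(Mul(G, I), Mul(G, G)), G)), -157) = Add(Add(Mul(Add(-3, -10), I), Mul(Add(Mul(G, I), Pow(G, 2)), G)), -157) = Add(Add(Mul(-13, I), Mul(Add(Pow(G, 2), Mul(G, I)), G)), -157) = Add(Add(Mul(-13, I), Mul(G, Add(Pow(G, 2), Mul(G, I)))), -157) = Add(-157, Mul(-13, I), Mul(G, Add(Pow(G, 2), Mul(G, I)))))
Add(Mul(0, 1927), Function('j')(-71, -182)) = Add(Mul(0, 1927), Add(-157, Pow(-182, 3), Mul(-13, -71), Mul(-71, Pow(-182, 2)))) = Add(0, Add(-157, -6028568, 923, Mul(-71, 33124))) = Add(0, Add(-157, -6028568, 923, -2351804)) = Add(0, -8379606) = -8379606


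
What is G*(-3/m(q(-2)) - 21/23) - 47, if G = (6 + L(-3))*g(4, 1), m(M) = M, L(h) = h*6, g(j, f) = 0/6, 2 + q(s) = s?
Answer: -47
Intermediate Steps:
q(s) = -2 + s
g(j, f) = 0 (g(j, f) = 0*(1/6) = 0)
L(h) = 6*h
G = 0 (G = (6 + 6*(-3))*0 = (6 - 18)*0 = -12*0 = 0)
G*(-3/m(q(-2)) - 21/23) - 47 = 0*(-3/(-2 - 2) - 21/23) - 47 = 0*(-3/(-4) - 21*1/23) - 47 = 0*(-3*(-1/4) - 21/23) - 47 = 0*(3/4 - 21/23) - 47 = 0*(-15/92) - 47 = 0 - 47 = -47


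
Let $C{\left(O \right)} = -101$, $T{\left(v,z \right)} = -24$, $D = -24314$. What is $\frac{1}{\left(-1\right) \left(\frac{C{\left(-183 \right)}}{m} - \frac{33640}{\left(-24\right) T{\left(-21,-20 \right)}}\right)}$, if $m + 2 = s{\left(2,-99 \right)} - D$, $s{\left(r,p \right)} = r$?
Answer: $\frac{875304}{51123821} \approx 0.017121$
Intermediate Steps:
$m = 24314$ ($m = -2 + \left(2 - -24314\right) = -2 + \left(2 + 24314\right) = -2 + 24316 = 24314$)
$\frac{1}{\left(-1\right) \left(\frac{C{\left(-183 \right)}}{m} - \frac{33640}{\left(-24\right) T{\left(-21,-20 \right)}}\right)} = \frac{1}{\left(-1\right) \left(- \frac{101}{24314} - \frac{33640}{\left(-24\right) \left(-24\right)}\right)} = \frac{1}{\left(-1\right) \left(\left(-101\right) \frac{1}{24314} - \frac{33640}{576}\right)} = \frac{1}{\left(-1\right) \left(- \frac{101}{24314} - \frac{4205}{72}\right)} = \frac{1}{\left(-1\right) \left(- \frac{51123821}{875304}\right)} = \frac{1}{\frac{51123821}{875304}} = \frac{875304}{51123821}$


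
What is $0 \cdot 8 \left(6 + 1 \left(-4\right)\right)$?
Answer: $0$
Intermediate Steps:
$0 \cdot 8 \left(6 + 1 \left(-4\right)\right) = 0 \left(6 - 4\right) = 0 \cdot 2 = 0$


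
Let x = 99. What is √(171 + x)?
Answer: 3*√30 ≈ 16.432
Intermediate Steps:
√(171 + x) = √(171 + 99) = √270 = 3*√30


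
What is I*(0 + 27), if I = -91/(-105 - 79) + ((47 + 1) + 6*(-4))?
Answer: 121689/184 ≈ 661.35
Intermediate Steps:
I = 4507/184 (I = -91/(-184) + (48 - 24) = -1/184*(-91) + 24 = 91/184 + 24 = 4507/184 ≈ 24.495)
I*(0 + 27) = 4507*(0 + 27)/184 = (4507/184)*27 = 121689/184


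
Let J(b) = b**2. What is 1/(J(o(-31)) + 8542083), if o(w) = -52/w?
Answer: 961/8208944467 ≈ 1.1707e-7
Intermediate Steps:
1/(J(o(-31)) + 8542083) = 1/((-52/(-31))**2 + 8542083) = 1/((-52*(-1/31))**2 + 8542083) = 1/((52/31)**2 + 8542083) = 1/(2704/961 + 8542083) = 1/(8208944467/961) = 961/8208944467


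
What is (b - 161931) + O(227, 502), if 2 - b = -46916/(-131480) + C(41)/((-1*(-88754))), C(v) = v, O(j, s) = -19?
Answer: -118114766304094/729335995 ≈ -1.6195e+5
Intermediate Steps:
b = 1198086156/729335995 (b = 2 - (-46916/(-131480) + 41/((-1*(-88754)))) = 2 - (-46916*(-1/131480) + 41/88754) = 2 - (11729/32870 + 41*(1/88754)) = 2 - (11729/32870 + 41/88754) = 2 - 1*260585834/729335995 = 2 - 260585834/729335995 = 1198086156/729335995 ≈ 1.6427)
(b - 161931) + O(227, 502) = (1198086156/729335995 - 161931) - 19 = -118100908920189/729335995 - 19 = -118114766304094/729335995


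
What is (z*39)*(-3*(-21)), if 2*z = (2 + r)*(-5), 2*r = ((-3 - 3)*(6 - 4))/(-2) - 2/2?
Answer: -110565/4 ≈ -27641.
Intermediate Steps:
r = 5/2 (r = (((-3 - 3)*(6 - 4))/(-2) - 2/2)/2 = (-6*2*(-1/2) - 2*1/2)/2 = (-12*(-1/2) - 1)/2 = (6 - 1)/2 = (1/2)*5 = 5/2 ≈ 2.5000)
z = -45/4 (z = ((2 + 5/2)*(-5))/2 = ((9/2)*(-5))/2 = (1/2)*(-45/2) = -45/4 ≈ -11.250)
(z*39)*(-3*(-21)) = (-45/4*39)*(-3*(-21)) = -1755/4*63 = -110565/4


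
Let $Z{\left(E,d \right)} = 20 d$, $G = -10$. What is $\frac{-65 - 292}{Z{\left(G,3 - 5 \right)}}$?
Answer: $\frac{357}{40} \approx 8.925$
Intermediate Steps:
$\frac{-65 - 292}{Z{\left(G,3 - 5 \right)}} = \frac{-65 - 292}{20 \left(3 - 5\right)} = - \frac{357}{20 \left(-2\right)} = - \frac{357}{-40} = \left(-357\right) \left(- \frac{1}{40}\right) = \frac{357}{40}$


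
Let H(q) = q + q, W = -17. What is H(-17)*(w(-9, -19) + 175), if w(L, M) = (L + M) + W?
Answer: -4420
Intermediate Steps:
w(L, M) = -17 + L + M (w(L, M) = (L + M) - 17 = -17 + L + M)
H(q) = 2*q
H(-17)*(w(-9, -19) + 175) = (2*(-17))*((-17 - 9 - 19) + 175) = -34*(-45 + 175) = -34*130 = -4420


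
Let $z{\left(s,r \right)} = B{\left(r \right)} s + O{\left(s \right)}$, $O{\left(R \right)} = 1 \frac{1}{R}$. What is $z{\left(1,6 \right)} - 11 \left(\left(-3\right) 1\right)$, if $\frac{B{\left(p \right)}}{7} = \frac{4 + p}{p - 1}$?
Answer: $48$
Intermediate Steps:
$B{\left(p \right)} = \frac{7 \left(4 + p\right)}{-1 + p}$ ($B{\left(p \right)} = 7 \frac{4 + p}{p - 1} = 7 \frac{4 + p}{-1 + p} = \frac{7 \left(4 + p\right)}{-1 + p}$)
$O{\left(R \right)} = \frac{1}{R}$
$z{\left(s,r \right)} = \frac{1}{s} + \frac{7 s \left(4 + r\right)}{-1 + r}$ ($z{\left(s,r \right)} = \frac{7 \left(4 + r\right)}{-1 + r} s + \frac{1}{s} = \frac{7 s \left(4 + r\right)}{-1 + r} + \frac{1}{s} = \frac{1}{s} + \frac{7 s \left(4 + r\right)}{-1 + r}$)
$z{\left(1,6 \right)} - 11 \left(\left(-3\right) 1\right) = \frac{-1 + 6 + 7 \cdot 1^{2} \left(4 + 6\right)}{1 \left(-1 + 6\right)} - 11 \left(\left(-3\right) 1\right) = 1 \cdot \frac{1}{5} \left(-1 + 6 + 7 \cdot 1 \cdot 10\right) - -33 = 1 \cdot \frac{1}{5} \left(-1 + 6 + 70\right) + 33 = 1 \cdot \frac{1}{5} \cdot 75 + 33 = 15 + 33 = 48$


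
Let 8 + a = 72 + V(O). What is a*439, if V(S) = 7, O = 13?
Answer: 31169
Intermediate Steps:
a = 71 (a = -8 + (72 + 7) = -8 + 79 = 71)
a*439 = 71*439 = 31169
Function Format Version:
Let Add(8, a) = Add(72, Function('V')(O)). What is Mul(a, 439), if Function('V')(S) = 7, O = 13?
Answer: 31169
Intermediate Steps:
a = 71 (a = Add(-8, Add(72, 7)) = Add(-8, 79) = 71)
Mul(a, 439) = Mul(71, 439) = 31169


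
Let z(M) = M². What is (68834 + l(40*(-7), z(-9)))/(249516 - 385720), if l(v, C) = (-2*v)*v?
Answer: 43983/68102 ≈ 0.64584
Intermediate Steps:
l(v, C) = -2*v²
(68834 + l(40*(-7), z(-9)))/(249516 - 385720) = (68834 - 2*(40*(-7))²)/(249516 - 385720) = (68834 - 2*(-280)²)/(-136204) = (68834 - 2*78400)*(-1/136204) = (68834 - 156800)*(-1/136204) = -87966*(-1/136204) = 43983/68102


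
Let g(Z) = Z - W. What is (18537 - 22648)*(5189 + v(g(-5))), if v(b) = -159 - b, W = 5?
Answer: -20719440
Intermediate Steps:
g(Z) = -5 + Z (g(Z) = Z - 1*5 = Z - 5 = -5 + Z)
(18537 - 22648)*(5189 + v(g(-5))) = (18537 - 22648)*(5189 + (-159 - (-5 - 5))) = -4111*(5189 + (-159 - 1*(-10))) = -4111*(5189 + (-159 + 10)) = -4111*(5189 - 149) = -4111*5040 = -20719440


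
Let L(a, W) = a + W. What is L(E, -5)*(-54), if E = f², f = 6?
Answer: -1674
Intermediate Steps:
E = 36 (E = 6² = 36)
L(a, W) = W + a
L(E, -5)*(-54) = (-5 + 36)*(-54) = 31*(-54) = -1674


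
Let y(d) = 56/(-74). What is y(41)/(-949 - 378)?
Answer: 28/49099 ≈ 0.00057028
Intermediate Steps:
y(d) = -28/37 (y(d) = 56*(-1/74) = -28/37)
y(41)/(-949 - 378) = -28/(37*(-949 - 378)) = -28/37/(-1327) = -28/37*(-1/1327) = 28/49099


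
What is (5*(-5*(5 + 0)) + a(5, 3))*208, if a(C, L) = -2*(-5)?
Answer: -23920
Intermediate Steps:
a(C, L) = 10
(5*(-5*(5 + 0)) + a(5, 3))*208 = (5*(-5*(5 + 0)) + 10)*208 = (5*(-5*5) + 10)*208 = (5*(-25) + 10)*208 = (-125 + 10)*208 = -115*208 = -23920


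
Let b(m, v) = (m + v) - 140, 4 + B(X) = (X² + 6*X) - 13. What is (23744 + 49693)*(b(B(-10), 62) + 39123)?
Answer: 2869036716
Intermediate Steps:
B(X) = -17 + X² + 6*X (B(X) = -4 + ((X² + 6*X) - 13) = -4 + (-13 + X² + 6*X) = -17 + X² + 6*X)
b(m, v) = -140 + m + v
(23744 + 49693)*(b(B(-10), 62) + 39123) = (23744 + 49693)*((-140 + (-17 + (-10)² + 6*(-10)) + 62) + 39123) = 73437*((-140 + (-17 + 100 - 60) + 62) + 39123) = 73437*((-140 + 23 + 62) + 39123) = 73437*(-55 + 39123) = 73437*39068 = 2869036716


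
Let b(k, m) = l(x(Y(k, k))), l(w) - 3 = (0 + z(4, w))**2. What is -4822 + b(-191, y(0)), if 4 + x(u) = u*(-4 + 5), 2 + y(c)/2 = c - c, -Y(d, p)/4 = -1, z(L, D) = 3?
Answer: -4810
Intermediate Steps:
Y(d, p) = 4 (Y(d, p) = -4*(-1) = 4)
y(c) = -4 (y(c) = -4 + 2*(c - c) = -4 + 2*0 = -4 + 0 = -4)
x(u) = -4 + u (x(u) = -4 + u*(-4 + 5) = -4 + u*1 = -4 + u)
l(w) = 12 (l(w) = 3 + (0 + 3)**2 = 3 + 3**2 = 3 + 9 = 12)
b(k, m) = 12
-4822 + b(-191, y(0)) = -4822 + 12 = -4810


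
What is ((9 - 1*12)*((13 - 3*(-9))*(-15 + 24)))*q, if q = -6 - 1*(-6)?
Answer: 0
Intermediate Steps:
q = 0 (q = -6 + 6 = 0)
((9 - 1*12)*((13 - 3*(-9))*(-15 + 24)))*q = ((9 - 1*12)*((13 - 3*(-9))*(-15 + 24)))*0 = ((9 - 12)*((13 + 27)*9))*0 = -120*9*0 = -3*360*0 = -1080*0 = 0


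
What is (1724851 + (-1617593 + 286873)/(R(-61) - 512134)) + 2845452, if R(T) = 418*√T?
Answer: 29968852573466721/6557297303 + 13906024*I*√61/6557297303 ≈ 4.5703e+6 + 0.016563*I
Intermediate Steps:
(1724851 + (-1617593 + 286873)/(R(-61) - 512134)) + 2845452 = (1724851 + (-1617593 + 286873)/(418*√(-61) - 512134)) + 2845452 = (1724851 - 1330720/(418*(I*√61) - 512134)) + 2845452 = (1724851 - 1330720/(418*I*√61 - 512134)) + 2845452 = (1724851 - 1330720/(-512134 + 418*I*√61)) + 2845452 = 4570303 - 1330720/(-512134 + 418*I*√61)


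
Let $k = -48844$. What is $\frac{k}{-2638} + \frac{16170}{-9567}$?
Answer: $\frac{70772348}{4206291} \approx 16.825$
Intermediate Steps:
$\frac{k}{-2638} + \frac{16170}{-9567} = - \frac{48844}{-2638} + \frac{16170}{-9567} = \left(-48844\right) \left(- \frac{1}{2638}\right) + 16170 \left(- \frac{1}{9567}\right) = \frac{24422}{1319} - \frac{5390}{3189} = \frac{70772348}{4206291}$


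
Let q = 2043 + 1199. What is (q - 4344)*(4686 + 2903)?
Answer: -8363078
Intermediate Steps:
q = 3242
(q - 4344)*(4686 + 2903) = (3242 - 4344)*(4686 + 2903) = -1102*7589 = -8363078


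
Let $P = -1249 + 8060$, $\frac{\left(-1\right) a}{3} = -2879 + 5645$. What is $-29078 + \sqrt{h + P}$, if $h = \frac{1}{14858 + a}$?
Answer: $-29078 + \frac{\sqrt{18318866010}}{1640} \approx -28995.0$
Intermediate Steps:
$a = -8298$ ($a = - 3 \left(-2879 + 5645\right) = \left(-3\right) 2766 = -8298$)
$P = 6811$
$h = \frac{1}{6560}$ ($h = \frac{1}{14858 - 8298} = \frac{1}{6560} \approx 0.00015244$)
$-29078 + \sqrt{h + P} = -29078 + \sqrt{\frac{1}{6560} + 6811} = -29078 + \sqrt{\frac{44680161}{6560}} = -29078 + \frac{\sqrt{18318866010}}{1640}$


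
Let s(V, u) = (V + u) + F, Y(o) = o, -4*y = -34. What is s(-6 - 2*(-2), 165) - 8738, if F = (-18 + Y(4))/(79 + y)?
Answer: -214379/25 ≈ -8575.2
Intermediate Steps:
y = 17/2 (y = -¼*(-34) = 17/2 ≈ 8.5000)
F = -4/25 (F = (-18 + 4)/(79 + 17/2) = -14/175/2 = -14*2/175 = -4/25 ≈ -0.16000)
s(V, u) = -4/25 + V + u (s(V, u) = (V + u) - 4/25 = -4/25 + V + u)
s(-6 - 2*(-2), 165) - 8738 = (-4/25 + (-6 - 2*(-2)) + 165) - 8738 = (-4/25 + (-6 + 4) + 165) - 8738 = (-4/25 - 2 + 165) - 8738 = 4071/25 - 8738 = -214379/25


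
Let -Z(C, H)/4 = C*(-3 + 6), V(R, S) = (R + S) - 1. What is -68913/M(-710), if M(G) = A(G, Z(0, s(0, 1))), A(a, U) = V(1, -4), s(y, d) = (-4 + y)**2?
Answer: 68913/4 ≈ 17228.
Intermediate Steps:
V(R, S) = -1 + R + S
Z(C, H) = -12*C (Z(C, H) = -4*C*(-3 + 6) = -4*C*3 = -12*C)
A(a, U) = -4 (A(a, U) = -1 + 1 - 4 = -4)
M(G) = -4
-68913/M(-710) = -68913/(-4) = -68913*(-1/4) = 68913/4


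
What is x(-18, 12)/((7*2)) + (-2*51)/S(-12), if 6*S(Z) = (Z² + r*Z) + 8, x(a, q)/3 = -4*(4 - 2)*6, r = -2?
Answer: -4239/308 ≈ -13.763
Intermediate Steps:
x(a, q) = -144 (x(a, q) = 3*(-4*(4 - 2)*6) = 3*(-4*2*6) = 3*(-8*6) = 3*(-48) = -144)
S(Z) = 4/3 - Z/3 + Z²/6 (S(Z) = ((Z² - 2*Z) + 8)/6 = (8 + Z² - 2*Z)/6 = 4/3 - Z/3 + Z²/6)
x(-18, 12)/((7*2)) + (-2*51)/S(-12) = -144/(7*2) + (-2*51)/(4/3 - ⅓*(-12) + (⅙)*(-12)²) = -144/14 - 102/(4/3 + 4 + (⅙)*144) = -144*1/14 - 102/(4/3 + 4 + 24) = -72/7 - 102/88/3 = -72/7 - 102*3/88 = -72/7 - 153/44 = -4239/308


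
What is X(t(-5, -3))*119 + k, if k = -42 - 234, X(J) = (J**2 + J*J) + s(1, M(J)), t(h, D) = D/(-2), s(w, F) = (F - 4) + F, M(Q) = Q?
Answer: 281/2 ≈ 140.50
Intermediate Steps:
s(w, F) = -4 + 2*F (s(w, F) = (-4 + F) + F = -4 + 2*F)
t(h, D) = -D/2 (t(h, D) = D*(-1/2) = -D/2)
X(J) = -4 + 2*J + 2*J**2 (X(J) = (J**2 + J*J) + (-4 + 2*J) = (J**2 + J**2) + (-4 + 2*J) = 2*J**2 + (-4 + 2*J) = -4 + 2*J + 2*J**2)
k = -276
X(t(-5, -3))*119 + k = (-4 + 2*(-1/2*(-3)) + 2*(-1/2*(-3))**2)*119 - 276 = (-4 + 2*(3/2) + 2*(3/2)**2)*119 - 276 = (-4 + 3 + 2*(9/4))*119 - 276 = (-4 + 3 + 9/2)*119 - 276 = (7/2)*119 - 276 = 833/2 - 276 = 281/2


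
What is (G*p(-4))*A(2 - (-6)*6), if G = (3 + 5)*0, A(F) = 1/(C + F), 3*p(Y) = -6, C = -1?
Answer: 0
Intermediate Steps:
p(Y) = -2 (p(Y) = (⅓)*(-6) = -2)
A(F) = 1/(-1 + F)
G = 0 (G = 8*0 = 0)
(G*p(-4))*A(2 - (-6)*6) = (0*(-2))/(-1 + (2 - (-6)*6)) = 0/(-1 + (2 - 3*(-12))) = 0/(-1 + (2 + 36)) = 0/(-1 + 38) = 0/37 = 0*(1/37) = 0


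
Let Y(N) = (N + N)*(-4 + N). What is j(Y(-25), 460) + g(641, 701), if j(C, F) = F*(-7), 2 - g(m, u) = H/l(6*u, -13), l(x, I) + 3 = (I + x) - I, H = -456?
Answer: -4508266/1401 ≈ -3217.9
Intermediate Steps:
Y(N) = 2*N*(-4 + N) (Y(N) = (2*N)*(-4 + N) = 2*N*(-4 + N))
l(x, I) = -3 + x (l(x, I) = -3 + ((I + x) - I) = -3 + x)
g(m, u) = 2 + 456/(-3 + 6*u) (g(m, u) = 2 - (-456)/(-3 + 6*u) = 2 + 456/(-3 + 6*u))
j(C, F) = -7*F
j(Y(-25), 460) + g(641, 701) = -7*460 + 2*(75 + 2*701)/(-1 + 2*701) = -3220 + 2*(75 + 1402)/(-1 + 1402) = -3220 + 2*1477/1401 = -3220 + 2*(1/1401)*1477 = -3220 + 2954/1401 = -4508266/1401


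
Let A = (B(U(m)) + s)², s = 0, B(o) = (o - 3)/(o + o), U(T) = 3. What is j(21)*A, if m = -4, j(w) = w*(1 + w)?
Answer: 0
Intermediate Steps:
B(o) = (-3 + o)/(2*o) (B(o) = (-3 + o)/((2*o)) = (-3 + o)*(1/(2*o)) = (-3 + o)/(2*o))
A = 0 (A = ((½)*(-3 + 3)/3 + 0)² = ((½)*(⅓)*0 + 0)² = (0 + 0)² = 0² = 0)
j(21)*A = (21*(1 + 21))*0 = (21*22)*0 = 462*0 = 0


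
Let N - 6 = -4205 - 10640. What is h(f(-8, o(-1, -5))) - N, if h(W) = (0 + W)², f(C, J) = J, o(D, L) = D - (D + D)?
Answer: 14840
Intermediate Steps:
o(D, L) = -D (o(D, L) = D - 2*D = -D)
N = -14839 (N = 6 + (-4205 - 10640) = 6 - 14845 = -14839)
h(W) = W²
h(f(-8, o(-1, -5))) - N = (-1*(-1))² - 1*(-14839) = 1² + 14839 = 1 + 14839 = 14840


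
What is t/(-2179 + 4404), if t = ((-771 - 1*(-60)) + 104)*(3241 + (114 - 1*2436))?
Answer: -557833/2225 ≈ -250.71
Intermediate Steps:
t = -557833 (t = ((-771 + 60) + 104)*(3241 + (114 - 2436)) = (-711 + 104)*(3241 - 2322) = -607*919 = -557833)
t/(-2179 + 4404) = -557833/(-2179 + 4404) = -557833/2225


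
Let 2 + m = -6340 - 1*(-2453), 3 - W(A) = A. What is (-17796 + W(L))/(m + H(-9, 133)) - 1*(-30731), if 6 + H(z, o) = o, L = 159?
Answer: 1751939/57 ≈ 30736.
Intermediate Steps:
W(A) = 3 - A
m = -3889 (m = -2 + (-6340 - 1*(-2453)) = -2 + (-6340 + 2453) = -2 - 3887 = -3889)
H(z, o) = -6 + o
(-17796 + W(L))/(m + H(-9, 133)) - 1*(-30731) = (-17796 + (3 - 1*159))/(-3889 + (-6 + 133)) - 1*(-30731) = (-17796 + (3 - 159))/(-3889 + 127) + 30731 = (-17796 - 156)/(-3762) + 30731 = -17952*(-1/3762) + 30731 = 272/57 + 30731 = 1751939/57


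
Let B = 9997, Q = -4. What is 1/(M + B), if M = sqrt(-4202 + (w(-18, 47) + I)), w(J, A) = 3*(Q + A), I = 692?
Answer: 9997/99943390 - 7*I*sqrt(69)/99943390 ≈ 0.00010003 - 5.8179e-7*I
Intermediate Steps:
w(J, A) = -12 + 3*A (w(J, A) = 3*(-4 + A) = -12 + 3*A)
M = 7*I*sqrt(69) (M = sqrt(-4202 + ((-12 + 3*47) + 692)) = sqrt(-4202 + ((-12 + 141) + 692)) = sqrt(-4202 + (129 + 692)) = sqrt(-4202 + 821) = sqrt(-3381) = 7*I*sqrt(69) ≈ 58.146*I)
1/(M + B) = 1/(7*I*sqrt(69) + 9997) = 1/(9997 + 7*I*sqrt(69))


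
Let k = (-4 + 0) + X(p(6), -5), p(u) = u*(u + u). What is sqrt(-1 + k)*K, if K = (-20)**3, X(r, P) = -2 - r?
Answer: -8000*I*sqrt(79) ≈ -71106.0*I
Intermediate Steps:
p(u) = 2*u**2 (p(u) = u*(2*u) = 2*u**2)
k = -78 (k = (-4 + 0) + (-2 - 2*6**2) = -4 + (-2 - 2*36) = -4 + (-2 - 1*72) = -4 + (-2 - 72) = -4 - 74 = -78)
K = -8000
sqrt(-1 + k)*K = sqrt(-1 - 78)*(-8000) = sqrt(-79)*(-8000) = (I*sqrt(79))*(-8000) = -8000*I*sqrt(79)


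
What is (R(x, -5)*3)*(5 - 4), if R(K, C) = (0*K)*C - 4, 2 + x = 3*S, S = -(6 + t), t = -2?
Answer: -12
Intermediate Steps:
S = -4 (S = -(6 - 2) = -1*4 = -4)
x = -14 (x = -2 + 3*(-4) = -2 - 12 = -14)
R(K, C) = -4 (R(K, C) = 0*C - 4 = 0 - 4 = -4)
(R(x, -5)*3)*(5 - 4) = (-4*3)*(5 - 4) = -12*1 = -12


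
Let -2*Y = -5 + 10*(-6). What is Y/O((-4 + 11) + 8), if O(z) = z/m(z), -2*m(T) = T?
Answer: -65/4 ≈ -16.250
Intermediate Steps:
m(T) = -T/2
O(z) = -2 (O(z) = z/((-z/2)) = z*(-2/z) = -2)
Y = 65/2 (Y = -(-5 + 10*(-6))/2 = -(-5 - 60)/2 = -1/2*(-65) = 65/2 ≈ 32.500)
Y/O((-4 + 11) + 8) = (65/2)/(-2) = (65/2)*(-1/2) = -65/4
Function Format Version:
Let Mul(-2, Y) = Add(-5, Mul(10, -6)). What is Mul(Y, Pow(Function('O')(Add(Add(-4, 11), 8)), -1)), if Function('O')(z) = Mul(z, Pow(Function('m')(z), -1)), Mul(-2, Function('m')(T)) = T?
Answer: Rational(-65, 4) ≈ -16.250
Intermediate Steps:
Function('m')(T) = Mul(Rational(-1, 2), T)
Function('O')(z) = -2 (Function('O')(z) = Mul(z, Pow(Mul(Rational(-1, 2), z), -1)) = Mul(z, Mul(-2, Pow(z, -1))) = -2)
Y = Rational(65, 2) (Y = Mul(Rational(-1, 2), Add(-5, Mul(10, -6))) = Mul(Rational(-1, 2), Add(-5, -60)) = Mul(Rational(-1, 2), -65) = Rational(65, 2) ≈ 32.500)
Mul(Y, Pow(Function('O')(Add(Add(-4, 11), 8)), -1)) = Mul(Rational(65, 2), Pow(-2, -1)) = Mul(Rational(65, 2), Rational(-1, 2)) = Rational(-65, 4)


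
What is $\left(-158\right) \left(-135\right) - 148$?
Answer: $21182$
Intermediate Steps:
$\left(-158\right) \left(-135\right) - 148 = 21330 - 148 = 21182$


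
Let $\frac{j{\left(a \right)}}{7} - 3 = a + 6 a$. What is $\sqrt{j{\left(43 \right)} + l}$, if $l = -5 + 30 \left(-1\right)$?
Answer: $\sqrt{2093} \approx 45.749$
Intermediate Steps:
$l = -35$ ($l = -5 - 30 = -35$)
$j{\left(a \right)} = 21 + 49 a$ ($j{\left(a \right)} = 21 + 7 \left(a + 6 a\right) = 21 + 7 \cdot 7 a = 21 + 49 a$)
$\sqrt{j{\left(43 \right)} + l} = \sqrt{\left(21 + 49 \cdot 43\right) - 35} = \sqrt{\left(21 + 2107\right) - 35} = \sqrt{2128 - 35} = \sqrt{2093}$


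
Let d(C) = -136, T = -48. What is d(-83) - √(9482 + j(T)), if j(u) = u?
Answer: -136 - √9434 ≈ -233.13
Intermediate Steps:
d(-83) - √(9482 + j(T)) = -136 - √(9482 - 48) = -136 - √9434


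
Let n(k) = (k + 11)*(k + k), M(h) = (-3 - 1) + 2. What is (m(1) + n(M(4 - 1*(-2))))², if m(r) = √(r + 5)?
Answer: (36 - √6)² ≈ 1125.6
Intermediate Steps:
M(h) = -2 (M(h) = -4 + 2 = -2)
m(r) = √(5 + r)
n(k) = 2*k*(11 + k) (n(k) = (11 + k)*(2*k) = 2*k*(11 + k))
(m(1) + n(M(4 - 1*(-2))))² = (√(5 + 1) + 2*(-2)*(11 - 2))² = (√6 + 2*(-2)*9)² = (√6 - 36)² = (-36 + √6)²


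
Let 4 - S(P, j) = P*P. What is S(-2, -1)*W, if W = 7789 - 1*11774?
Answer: 0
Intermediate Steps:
S(P, j) = 4 - P² (S(P, j) = 4 - P*P = 4 - P²)
W = -3985 (W = 7789 - 11774 = -3985)
S(-2, -1)*W = (4 - 1*(-2)²)*(-3985) = (4 - 1*4)*(-3985) = (4 - 4)*(-3985) = 0*(-3985) = 0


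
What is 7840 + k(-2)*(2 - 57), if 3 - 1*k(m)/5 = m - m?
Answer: 7015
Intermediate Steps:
k(m) = 15 (k(m) = 15 - 5*(m - m) = 15 - 5*0 = 15 + 0 = 15)
7840 + k(-2)*(2 - 57) = 7840 + 15*(2 - 57) = 7840 + 15*(-55) = 7840 - 825 = 7015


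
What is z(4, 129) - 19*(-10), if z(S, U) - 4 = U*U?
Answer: 16835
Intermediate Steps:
z(S, U) = 4 + U**2 (z(S, U) = 4 + U*U = 4 + U**2)
z(4, 129) - 19*(-10) = (4 + 129**2) - 19*(-10) = (4 + 16641) + 190 = 16645 + 190 = 16835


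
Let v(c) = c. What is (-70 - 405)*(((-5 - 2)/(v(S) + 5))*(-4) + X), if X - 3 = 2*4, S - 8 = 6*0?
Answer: -81225/13 ≈ -6248.1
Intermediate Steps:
S = 8 (S = 8 + 6*0 = 8 + 0 = 8)
X = 11 (X = 3 + 2*4 = 3 + 8 = 11)
(-70 - 405)*(((-5 - 2)/(v(S) + 5))*(-4) + X) = (-70 - 405)*(((-5 - 2)/(8 + 5))*(-4) + 11) = -475*(-7/13*(-4) + 11) = -475*(28/13 + 11) = -475*171/13 = -81225/13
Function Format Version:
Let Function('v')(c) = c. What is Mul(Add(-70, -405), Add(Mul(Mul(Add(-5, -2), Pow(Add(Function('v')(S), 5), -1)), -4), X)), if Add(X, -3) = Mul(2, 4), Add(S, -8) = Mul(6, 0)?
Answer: Rational(-81225, 13) ≈ -6248.1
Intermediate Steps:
S = 8 (S = Add(8, Mul(6, 0)) = Add(8, 0) = 8)
X = 11 (X = Add(3, Mul(2, 4)) = Add(3, 8) = 11)
Mul(Add(-70, -405), Add(Mul(Mul(Add(-5, -2), Pow(Add(Function('v')(S), 5), -1)), -4), X)) = Mul(Add(-70, -405), Add(Mul(Mul(Add(-5, -2), Pow(Add(8, 5), -1)), -4), 11)) = Mul(-475, Add(Mul(Mul(-7, Pow(13, -1)), -4), 11)) = Mul(-475, Add(Mul(Mul(-7, Rational(1, 13)), -4), 11)) = Mul(-475, Add(Mul(Rational(-7, 13), -4), 11)) = Mul(-475, Add(Rational(28, 13), 11)) = Mul(-475, Rational(171, 13)) = Rational(-81225, 13)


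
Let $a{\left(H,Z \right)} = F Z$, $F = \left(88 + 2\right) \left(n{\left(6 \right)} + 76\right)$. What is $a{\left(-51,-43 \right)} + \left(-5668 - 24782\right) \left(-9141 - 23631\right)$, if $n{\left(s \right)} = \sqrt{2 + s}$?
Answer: $997613280 - 7740 \sqrt{2} \approx 9.976 \cdot 10^{8}$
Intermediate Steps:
$F = 6840 + 180 \sqrt{2}$ ($F = \left(88 + 2\right) \left(\sqrt{2 + 6} + 76\right) = 90 \left(\sqrt{8} + 76\right) = 90 \left(2 \sqrt{2} + 76\right) = 90 \left(76 + 2 \sqrt{2}\right) = 6840 + 180 \sqrt{2} \approx 7094.6$)
$a{\left(H,Z \right)} = Z \left(6840 + 180 \sqrt{2}\right)$ ($a{\left(H,Z \right)} = \left(6840 + 180 \sqrt{2}\right) Z = Z \left(6840 + 180 \sqrt{2}\right)$)
$a{\left(-51,-43 \right)} + \left(-5668 - 24782\right) \left(-9141 - 23631\right) = 180 \left(-43\right) \left(38 + \sqrt{2}\right) + \left(-5668 - 24782\right) \left(-9141 - 23631\right) = \left(-294120 - 7740 \sqrt{2}\right) - -997907400 = \left(-294120 - 7740 \sqrt{2}\right) + 997907400 = 997613280 - 7740 \sqrt{2}$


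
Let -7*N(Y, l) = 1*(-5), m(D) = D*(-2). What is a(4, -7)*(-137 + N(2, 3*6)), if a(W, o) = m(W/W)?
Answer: 1908/7 ≈ 272.57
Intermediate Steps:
m(D) = -2*D
a(W, o) = -2 (a(W, o) = -2*W/W = -2*1 = -2)
N(Y, l) = 5/7 (N(Y, l) = -(-5)/7 = -1/7*(-5) = 5/7)
a(4, -7)*(-137 + N(2, 3*6)) = -2*(-137 + 5/7) = -2*(-954/7) = 1908/7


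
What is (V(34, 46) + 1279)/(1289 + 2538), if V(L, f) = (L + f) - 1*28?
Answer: 1331/3827 ≈ 0.34779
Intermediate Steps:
V(L, f) = -28 + L + f (V(L, f) = (L + f) - 28 = -28 + L + f)
(V(34, 46) + 1279)/(1289 + 2538) = ((-28 + 34 + 46) + 1279)/(1289 + 2538) = (52 + 1279)/3827 = 1331*(1/3827) = 1331/3827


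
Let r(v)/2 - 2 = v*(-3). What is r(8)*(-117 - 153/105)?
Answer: 182424/35 ≈ 5212.1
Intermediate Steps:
r(v) = 4 - 6*v (r(v) = 4 + 2*(v*(-3)) = 4 + 2*(-3*v) = 4 - 6*v)
r(8)*(-117 - 153/105) = (4 - 6*8)*(-117 - 153/105) = (4 - 48)*(-117 - 153*1/105) = -44*(-117 - 51/35) = -44*(-4146/35) = 182424/35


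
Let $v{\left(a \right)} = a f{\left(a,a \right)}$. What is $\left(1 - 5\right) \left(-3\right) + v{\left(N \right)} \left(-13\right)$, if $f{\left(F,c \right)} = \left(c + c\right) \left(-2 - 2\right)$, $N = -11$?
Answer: $12596$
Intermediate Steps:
$f{\left(F,c \right)} = - 8 c$ ($f{\left(F,c \right)} = 2 c \left(-4\right) = - 8 c$)
$v{\left(a \right)} = - 8 a^{2}$ ($v{\left(a \right)} = a \left(- 8 a\right) = - 8 a^{2}$)
$\left(1 - 5\right) \left(-3\right) + v{\left(N \right)} \left(-13\right) = \left(1 - 5\right) \left(-3\right) + - 8 \left(-11\right)^{2} \left(-13\right) = \left(-4\right) \left(-3\right) + \left(-8\right) 121 \left(-13\right) = 12 - -12584 = 12 + 12584 = 12596$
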